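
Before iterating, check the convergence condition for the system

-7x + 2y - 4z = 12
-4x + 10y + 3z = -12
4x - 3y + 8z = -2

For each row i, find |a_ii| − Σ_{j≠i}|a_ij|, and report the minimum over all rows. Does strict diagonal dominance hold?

1

row 1: |-7| − (2+4) = 1
row 2: |10| − (4+3) = 3
row 3: |8| − (4+3) = 1
minimum over rows = 1 → strictly diagonally dominant (convergence guaranteed)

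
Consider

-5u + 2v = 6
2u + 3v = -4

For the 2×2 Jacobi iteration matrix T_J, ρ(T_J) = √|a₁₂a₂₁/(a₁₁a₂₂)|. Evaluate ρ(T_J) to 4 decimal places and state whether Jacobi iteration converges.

0.5164

a₁₂a₂₁/(a₁₁a₂₂) = (2)·(2) / ((-5)·(3)) = -0.266667
ρ = √|-0.266667| = √0.266667 = 0.5164
ρ < 1, so Jacobi converges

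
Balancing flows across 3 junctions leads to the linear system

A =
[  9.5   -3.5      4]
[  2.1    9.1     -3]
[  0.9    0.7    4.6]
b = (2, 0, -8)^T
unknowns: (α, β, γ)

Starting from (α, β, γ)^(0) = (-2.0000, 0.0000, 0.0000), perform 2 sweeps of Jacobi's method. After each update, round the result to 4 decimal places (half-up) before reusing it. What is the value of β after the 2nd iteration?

Iteration 1:
  α = (2 - (-3.5)·0.0000 - (4)·0.0000) / (9.5) = 0.2105
  β = (0 - (2.1)·-2.0000 - (-3)·0.0000) / (9.1) = 0.4615
  γ = (-8 - (0.9)·-2.0000 - (0.7)·0.0000) / (4.6) = -1.3478
Iteration 2:
  α = (2 - (-3.5)·0.4615 - (4)·-1.3478) / (9.5) = 0.9480
  β = (0 - (2.1)·0.2105 - (-3)·-1.3478) / (9.1) = -0.4929
  γ = (-8 - (0.9)·0.2105 - (0.7)·0.4615) / (4.6) = -1.8505

-0.4929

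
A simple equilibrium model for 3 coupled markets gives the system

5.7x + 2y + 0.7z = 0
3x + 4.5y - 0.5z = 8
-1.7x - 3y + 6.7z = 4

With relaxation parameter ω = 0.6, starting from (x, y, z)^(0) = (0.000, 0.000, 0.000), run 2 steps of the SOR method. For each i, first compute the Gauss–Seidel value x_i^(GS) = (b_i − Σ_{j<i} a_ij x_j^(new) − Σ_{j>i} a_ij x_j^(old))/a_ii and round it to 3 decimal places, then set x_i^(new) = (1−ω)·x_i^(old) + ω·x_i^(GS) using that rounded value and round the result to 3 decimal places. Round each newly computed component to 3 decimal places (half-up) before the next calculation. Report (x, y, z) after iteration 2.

(-0.272, 1.645, 1.017)

Iteration 1:
  x: GS value = (0 - (2)·0.000 - (0.7)·0.000) / (5.7) = 0.000;  x ← (1−ω)·0.000 + ω·0.000 = 0.000
  y: GS value = (8 - (3)·0.000 - (-0.5)·0.000) / (4.5) = 1.778;  y ← (1−ω)·0.000 + ω·1.778 = 1.067
  z: GS value = (4 - (-1.7)·0.000 - (-3)·1.067) / (6.7) = 1.075;  z ← (1−ω)·0.000 + ω·1.075 = 0.645
Iteration 2:
  x: GS value = (0 - (2)·1.067 - (0.7)·0.645) / (5.7) = -0.454;  x ← (1−ω)·0.000 + ω·-0.454 = -0.272
  y: GS value = (8 - (3)·-0.272 - (-0.5)·0.645) / (4.5) = 2.031;  y ← (1−ω)·1.067 + ω·2.031 = 1.645
  z: GS value = (4 - (-1.7)·-0.272 - (-3)·1.645) / (6.7) = 1.265;  z ← (1−ω)·0.645 + ω·1.265 = 1.017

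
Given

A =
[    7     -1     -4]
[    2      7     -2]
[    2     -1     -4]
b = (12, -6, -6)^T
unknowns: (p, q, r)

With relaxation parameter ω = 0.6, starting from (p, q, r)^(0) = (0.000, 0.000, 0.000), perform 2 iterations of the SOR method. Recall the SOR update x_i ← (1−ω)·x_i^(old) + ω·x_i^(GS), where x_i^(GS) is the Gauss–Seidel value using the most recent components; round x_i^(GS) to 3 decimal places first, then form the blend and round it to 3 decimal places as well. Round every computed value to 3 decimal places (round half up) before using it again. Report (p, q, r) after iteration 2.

(1.830, -0.879, 2.106)

Iteration 1:
  p: GS value = (12 - (-1)·0.000 - (-4)·0.000) / (7) = 1.714;  p ← (1−ω)·0.000 + ω·1.714 = 1.028
  q: GS value = (-6 - (2)·1.028 - (-2)·0.000) / (7) = -1.151;  q ← (1−ω)·0.000 + ω·-1.151 = -0.691
  r: GS value = (-6 - (2)·1.028 - (-1)·-0.691) / (-4) = 2.187;  r ← (1−ω)·0.000 + ω·2.187 = 1.312
Iteration 2:
  p: GS value = (12 - (-1)·-0.691 - (-4)·1.312) / (7) = 2.365;  p ← (1−ω)·1.028 + ω·2.365 = 1.830
  q: GS value = (-6 - (2)·1.830 - (-2)·1.312) / (7) = -1.005;  q ← (1−ω)·-0.691 + ω·-1.005 = -0.879
  r: GS value = (-6 - (2)·1.830 - (-1)·-0.879) / (-4) = 2.635;  r ← (1−ω)·1.312 + ω·2.635 = 2.106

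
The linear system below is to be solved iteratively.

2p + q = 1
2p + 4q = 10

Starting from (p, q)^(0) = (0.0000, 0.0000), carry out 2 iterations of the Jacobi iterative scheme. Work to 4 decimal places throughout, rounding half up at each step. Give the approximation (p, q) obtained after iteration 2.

(-0.7500, 2.2500)

Iteration 1:
  p = (1 - (1)·0.0000) / (2) = 0.5000
  q = (10 - (2)·0.0000) / (4) = 2.5000
Iteration 2:
  p = (1 - (1)·2.5000) / (2) = -0.7500
  q = (10 - (2)·0.5000) / (4) = 2.2500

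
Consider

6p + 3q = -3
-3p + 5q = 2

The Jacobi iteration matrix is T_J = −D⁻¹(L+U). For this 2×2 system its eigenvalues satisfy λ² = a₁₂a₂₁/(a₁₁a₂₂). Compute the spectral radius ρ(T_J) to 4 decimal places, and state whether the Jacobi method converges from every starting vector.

0.5477

a₁₂a₂₁/(a₁₁a₂₂) = (3)·(-3) / ((6)·(5)) = -0.300000
ρ = √|-0.300000| = √0.300000 = 0.5477
ρ < 1, so Jacobi converges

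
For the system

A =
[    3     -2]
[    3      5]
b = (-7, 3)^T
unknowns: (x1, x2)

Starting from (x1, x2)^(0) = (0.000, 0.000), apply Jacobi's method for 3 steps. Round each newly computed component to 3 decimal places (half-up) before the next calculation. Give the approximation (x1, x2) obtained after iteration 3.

(-1.000, 1.760)

Iteration 1:
  x1 = (-7 - (-2)·0.000) / (3) = -2.333
  x2 = (3 - (3)·0.000) / (5) = 0.600
Iteration 2:
  x1 = (-7 - (-2)·0.600) / (3) = -1.933
  x2 = (3 - (3)·-2.333) / (5) = 2.000
Iteration 3:
  x1 = (-7 - (-2)·2.000) / (3) = -1.000
  x2 = (3 - (3)·-1.933) / (5) = 1.760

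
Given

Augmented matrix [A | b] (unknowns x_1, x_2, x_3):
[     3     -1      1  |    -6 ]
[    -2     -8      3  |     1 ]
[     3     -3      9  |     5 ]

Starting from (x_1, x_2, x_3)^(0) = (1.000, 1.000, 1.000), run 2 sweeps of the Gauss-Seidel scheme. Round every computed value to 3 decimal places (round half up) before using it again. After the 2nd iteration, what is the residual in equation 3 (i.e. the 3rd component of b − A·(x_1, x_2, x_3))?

-0.004

Iteration 1:
  x_1 = (-6 - (-1)·1.000 - (1)·1.000) / (3) = -2.000
  x_2 = (1 - (-2)·-2.000 - (3)·1.000) / (-8) = 0.750
  x_3 = (5 - (3)·-2.000 - (-3)·0.750) / (9) = 1.472
Iteration 2:
  x_1 = (-6 - (-1)·0.750 - (1)·1.472) / (3) = -2.241
  x_2 = (1 - (-2)·-2.241 - (3)·1.472) / (-8) = 0.987
  x_3 = (5 - (3)·-2.241 - (-3)·0.987) / (9) = 1.632
Residual b − A·x = (0.078, -0.482, -0.004)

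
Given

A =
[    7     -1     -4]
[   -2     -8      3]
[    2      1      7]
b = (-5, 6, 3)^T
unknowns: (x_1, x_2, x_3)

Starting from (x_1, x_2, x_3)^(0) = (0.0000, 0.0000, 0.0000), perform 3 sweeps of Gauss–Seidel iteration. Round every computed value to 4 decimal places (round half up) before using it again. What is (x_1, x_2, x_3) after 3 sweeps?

(-0.4297, -0.4197, 0.6113)

Iteration 1:
  x_1 = (-5 - (-1)·0.0000 - (-4)·0.0000) / (7) = -0.7143
  x_2 = (6 - (-2)·-0.7143 - (3)·0.0000) / (-8) = -0.5714
  x_3 = (3 - (2)·-0.7143 - (1)·-0.5714) / (7) = 0.7143
Iteration 2:
  x_1 = (-5 - (-1)·-0.5714 - (-4)·0.7143) / (7) = -0.3877
  x_2 = (6 - (-2)·-0.3877 - (3)·0.7143) / (-8) = -0.3852
  x_3 = (3 - (2)·-0.3877 - (1)·-0.3852) / (7) = 0.5944
Iteration 3:
  x_1 = (-5 - (-1)·-0.3852 - (-4)·0.5944) / (7) = -0.4297
  x_2 = (6 - (-2)·-0.4297 - (3)·0.5944) / (-8) = -0.4197
  x_3 = (3 - (2)·-0.4297 - (1)·-0.4197) / (7) = 0.6113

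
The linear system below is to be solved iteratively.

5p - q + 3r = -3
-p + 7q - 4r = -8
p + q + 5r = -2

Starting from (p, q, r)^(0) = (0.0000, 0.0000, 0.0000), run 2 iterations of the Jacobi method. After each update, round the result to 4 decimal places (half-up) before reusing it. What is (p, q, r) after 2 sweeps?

(-0.5886, -1.4571, -0.0514)

Iteration 1:
  p = (-3 - (-1)·0.0000 - (3)·0.0000) / (5) = -0.6000
  q = (-8 - (-1)·0.0000 - (-4)·0.0000) / (7) = -1.1429
  r = (-2 - (1)·0.0000 - (1)·0.0000) / (5) = -0.4000
Iteration 2:
  p = (-3 - (-1)·-1.1429 - (3)·-0.4000) / (5) = -0.5886
  q = (-8 - (-1)·-0.6000 - (-4)·-0.4000) / (7) = -1.4571
  r = (-2 - (1)·-0.6000 - (1)·-1.1429) / (5) = -0.0514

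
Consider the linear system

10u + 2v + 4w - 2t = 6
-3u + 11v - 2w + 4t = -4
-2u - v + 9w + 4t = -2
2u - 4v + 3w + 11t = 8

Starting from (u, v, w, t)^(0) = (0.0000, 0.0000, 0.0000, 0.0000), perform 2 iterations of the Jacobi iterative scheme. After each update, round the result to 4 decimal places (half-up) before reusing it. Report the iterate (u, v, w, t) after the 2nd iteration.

Iteration 1:
  u = (6 - (2)·0.0000 - (4)·0.0000 - (-2)·0.0000) / (10) = 0.6000
  v = (-4 - (-3)·0.0000 - (-2)·0.0000 - (4)·0.0000) / (11) = -0.3636
  w = (-2 - (-2)·0.0000 - (-1)·0.0000 - (4)·0.0000) / (9) = -0.2222
  t = (8 - (2)·0.0000 - (-4)·0.0000 - (3)·0.0000) / (11) = 0.7273
Iteration 2:
  u = (6 - (2)·-0.3636 - (4)·-0.2222 - (-2)·0.7273) / (10) = 0.9071
  v = (-4 - (-3)·0.6000 - (-2)·-0.2222 - (4)·0.7273) / (11) = -0.5049
  w = (-2 - (-2)·0.6000 - (-1)·-0.3636 - (4)·0.7273) / (9) = -0.4525
  t = (8 - (2)·0.6000 - (-4)·-0.3636 - (3)·-0.2222) / (11) = 0.5466

(0.9071, -0.5049, -0.4525, 0.5466)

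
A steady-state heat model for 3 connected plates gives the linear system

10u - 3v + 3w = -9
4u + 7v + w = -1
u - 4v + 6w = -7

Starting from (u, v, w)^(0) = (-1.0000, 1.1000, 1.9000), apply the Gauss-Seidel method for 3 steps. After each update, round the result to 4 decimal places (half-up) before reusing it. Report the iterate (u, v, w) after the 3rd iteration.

Iteration 1:
  u = (-9 - (-3)·1.1000 - (3)·1.9000) / (10) = -1.1400
  v = (-1 - (4)·-1.1400 - (1)·1.9000) / (7) = 0.2371
  w = (-7 - (1)·-1.1400 - (-4)·0.2371) / (6) = -0.8186
Iteration 2:
  u = (-9 - (-3)·0.2371 - (3)·-0.8186) / (10) = -0.5833
  v = (-1 - (4)·-0.5833 - (1)·-0.8186) / (7) = 0.3074
  w = (-7 - (1)·-0.5833 - (-4)·0.3074) / (6) = -0.8645
Iteration 3:
  u = (-9 - (-3)·0.3074 - (3)·-0.8645) / (10) = -0.5484
  v = (-1 - (4)·-0.5484 - (1)·-0.8645) / (7) = 0.2940
  w = (-7 - (1)·-0.5484 - (-4)·0.2940) / (6) = -0.8793

(-0.5484, 0.2940, -0.8793)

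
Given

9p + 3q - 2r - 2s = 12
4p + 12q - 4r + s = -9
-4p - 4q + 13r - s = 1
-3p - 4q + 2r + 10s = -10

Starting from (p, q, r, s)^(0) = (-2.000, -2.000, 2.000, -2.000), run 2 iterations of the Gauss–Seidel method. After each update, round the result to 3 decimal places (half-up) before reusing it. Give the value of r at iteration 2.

0.145

Iteration 1:
  p = (12 - (3)·-2.000 - (-2)·2.000 - (-2)·-2.000) / (9) = 2.000
  q = (-9 - (4)·2.000 - (-4)·2.000 - (1)·-2.000) / (12) = -0.583
  r = (1 - (-4)·2.000 - (-4)·-0.583 - (-1)·-2.000) / (13) = 0.359
  s = (-10 - (-3)·2.000 - (-4)·-0.583 - (2)·0.359) / (10) = -0.705
Iteration 2:
  p = (12 - (3)·-0.583 - (-2)·0.359 - (-2)·-0.705) / (9) = 1.451
  q = (-9 - (4)·1.451 - (-4)·0.359 - (1)·-0.705) / (12) = -1.055
  r = (1 - (-4)·1.451 - (-4)·-1.055 - (-1)·-0.705) / (13) = 0.145
  s = (-10 - (-3)·1.451 - (-4)·-1.055 - (2)·0.145) / (10) = -1.016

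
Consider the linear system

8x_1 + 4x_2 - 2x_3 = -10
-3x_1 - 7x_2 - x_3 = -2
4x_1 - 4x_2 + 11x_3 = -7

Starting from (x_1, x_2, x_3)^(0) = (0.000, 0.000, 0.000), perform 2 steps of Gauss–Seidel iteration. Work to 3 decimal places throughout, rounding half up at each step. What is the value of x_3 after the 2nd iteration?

Iteration 1:
  x_1 = (-10 - (4)·0.000 - (-2)·0.000) / (8) = -1.250
  x_2 = (-2 - (-3)·-1.250 - (-1)·0.000) / (-7) = 0.821
  x_3 = (-7 - (4)·-1.250 - (-4)·0.821) / (11) = 0.117
Iteration 2:
  x_1 = (-10 - (4)·0.821 - (-2)·0.117) / (8) = -1.631
  x_2 = (-2 - (-3)·-1.631 - (-1)·0.117) / (-7) = 0.968
  x_3 = (-7 - (4)·-1.631 - (-4)·0.968) / (11) = 0.309

0.309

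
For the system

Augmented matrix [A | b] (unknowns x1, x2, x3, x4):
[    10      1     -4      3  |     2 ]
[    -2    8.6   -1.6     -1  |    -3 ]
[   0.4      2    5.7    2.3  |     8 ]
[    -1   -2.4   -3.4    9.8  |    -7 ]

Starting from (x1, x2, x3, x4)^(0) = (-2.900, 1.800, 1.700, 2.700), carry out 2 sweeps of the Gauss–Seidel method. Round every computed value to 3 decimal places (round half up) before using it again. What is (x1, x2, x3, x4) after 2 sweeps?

(0.442, -0.271, 1.702, -0.145)

Iteration 1:
  x1 = (2 - (1)·1.800 - (-4)·1.700 - (3)·2.700) / (10) = -0.110
  x2 = (-3 - (-2)·-0.110 - (-1.6)·1.700 - (-1)·2.700) / (8.6) = 0.256
  x3 = (8 - (0.4)·-0.110 - (2)·0.256 - (2.3)·2.700) / (5.7) = 0.232
  x4 = (-7 - (-1)·-0.110 - (-2.4)·0.256 - (-3.4)·0.232) / (9.8) = -0.582
Iteration 2:
  x1 = (2 - (1)·0.256 - (-4)·0.232 - (3)·-0.582) / (10) = 0.442
  x2 = (-3 - (-2)·0.442 - (-1.6)·0.232 - (-1)·-0.582) / (8.6) = -0.271
  x3 = (8 - (0.4)·0.442 - (2)·-0.271 - (2.3)·-0.582) / (5.7) = 1.702
  x4 = (-7 - (-1)·0.442 - (-2.4)·-0.271 - (-3.4)·1.702) / (9.8) = -0.145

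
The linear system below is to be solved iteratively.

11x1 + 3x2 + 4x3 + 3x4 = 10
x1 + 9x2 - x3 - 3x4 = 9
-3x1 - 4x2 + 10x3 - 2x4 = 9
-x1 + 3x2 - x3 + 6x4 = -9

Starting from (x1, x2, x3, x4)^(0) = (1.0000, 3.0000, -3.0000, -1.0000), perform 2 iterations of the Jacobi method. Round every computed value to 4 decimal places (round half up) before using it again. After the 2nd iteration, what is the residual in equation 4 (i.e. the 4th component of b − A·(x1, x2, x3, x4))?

Iteration 1:
  x1 = (10 - (3)·3.0000 - (4)·-3.0000 - (3)·-1.0000) / (11) = 1.4545
  x2 = (9 - (1)·1.0000 - (-1)·-3.0000 - (-3)·-1.0000) / (9) = 0.2222
  x3 = (9 - (-3)·1.0000 - (-4)·3.0000 - (-2)·-1.0000) / (10) = 2.2000
  x4 = (-9 - (-1)·1.0000 - (3)·3.0000 - (-1)·-3.0000) / (6) = -3.3333
Iteration 2:
  x1 = (10 - (3)·0.2222 - (4)·2.2000 - (3)·-3.3333) / (11) = 0.9576
  x2 = (9 - (1)·1.4545 - (-1)·2.2000 - (-3)·-3.3333) / (9) = -0.0283
  x3 = (9 - (-3)·1.4545 - (-4)·0.2222 - (-2)·-3.3333) / (10) = 0.7586
  x4 = (-9 - (-1)·1.4545 - (3)·0.2222 - (-1)·2.2000) / (6) = -1.0020
Residual b − A·x = (-0.4771, 6.0497, 2.1696, -1.1869)

-1.1869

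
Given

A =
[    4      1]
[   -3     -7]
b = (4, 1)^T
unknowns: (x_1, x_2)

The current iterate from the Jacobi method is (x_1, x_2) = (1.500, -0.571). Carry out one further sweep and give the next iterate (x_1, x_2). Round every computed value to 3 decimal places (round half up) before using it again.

One sweep:
  x_1 = (4 - (1)·-0.571) / (4) = 1.143
  x_2 = (1 - (-3)·1.500) / (-7) = -0.786

(1.143, -0.786)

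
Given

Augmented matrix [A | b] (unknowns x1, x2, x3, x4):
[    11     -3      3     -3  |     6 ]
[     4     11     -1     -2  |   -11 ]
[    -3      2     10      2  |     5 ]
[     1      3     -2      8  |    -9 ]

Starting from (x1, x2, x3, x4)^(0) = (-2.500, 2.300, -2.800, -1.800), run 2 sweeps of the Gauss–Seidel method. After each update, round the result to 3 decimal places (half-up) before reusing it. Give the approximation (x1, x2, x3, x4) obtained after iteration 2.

(-0.521, -0.670, 0.495, -0.685)

Iteration 1:
  x1 = (6 - (-3)·2.300 - (3)·-2.800 - (-3)·-1.800) / (11) = 1.445
  x2 = (-11 - (4)·1.445 - (-1)·-2.800 - (-2)·-1.800) / (11) = -2.107
  x3 = (5 - (-3)·1.445 - (2)·-2.107 - (2)·-1.800) / (10) = 1.715
  x4 = (-9 - (1)·1.445 - (3)·-2.107 - (-2)·1.715) / (8) = -0.087
Iteration 2:
  x1 = (6 - (-3)·-2.107 - (3)·1.715 - (-3)·-0.087) / (11) = -0.521
  x2 = (-11 - (4)·-0.521 - (-1)·1.715 - (-2)·-0.087) / (11) = -0.670
  x3 = (5 - (-3)·-0.521 - (2)·-0.670 - (2)·-0.087) / (10) = 0.495
  x4 = (-9 - (1)·-0.521 - (3)·-0.670 - (-2)·0.495) / (8) = -0.685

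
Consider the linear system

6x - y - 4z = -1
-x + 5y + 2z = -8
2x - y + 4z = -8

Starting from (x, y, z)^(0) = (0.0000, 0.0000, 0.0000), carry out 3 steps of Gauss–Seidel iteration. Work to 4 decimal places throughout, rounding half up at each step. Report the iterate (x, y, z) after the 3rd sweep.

(-1.1930, -1.3296, -1.7359)

Iteration 1:
  x = (-1 - (-1)·0.0000 - (-4)·0.0000) / (6) = -0.1667
  y = (-8 - (-1)·-0.1667 - (2)·0.0000) / (5) = -1.6333
  z = (-8 - (2)·-0.1667 - (-1)·-1.6333) / (4) = -2.3250
Iteration 2:
  x = (-1 - (-1)·-1.6333 - (-4)·-2.3250) / (6) = -1.9889
  y = (-8 - (-1)·-1.9889 - (2)·-2.3250) / (5) = -1.0678
  z = (-8 - (2)·-1.9889 - (-1)·-1.0678) / (4) = -1.2725
Iteration 3:
  x = (-1 - (-1)·-1.0678 - (-4)·-1.2725) / (6) = -1.1930
  y = (-8 - (-1)·-1.1930 - (2)·-1.2725) / (5) = -1.3296
  z = (-8 - (2)·-1.1930 - (-1)·-1.3296) / (4) = -1.7359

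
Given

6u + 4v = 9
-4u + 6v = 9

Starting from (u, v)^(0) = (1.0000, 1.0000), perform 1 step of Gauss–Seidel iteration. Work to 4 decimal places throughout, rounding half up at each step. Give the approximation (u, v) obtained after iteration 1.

(0.8333, 2.0555)

Iteration 1:
  u = (9 - (4)·1.0000) / (6) = 0.8333
  v = (9 - (-4)·0.8333) / (6) = 2.0555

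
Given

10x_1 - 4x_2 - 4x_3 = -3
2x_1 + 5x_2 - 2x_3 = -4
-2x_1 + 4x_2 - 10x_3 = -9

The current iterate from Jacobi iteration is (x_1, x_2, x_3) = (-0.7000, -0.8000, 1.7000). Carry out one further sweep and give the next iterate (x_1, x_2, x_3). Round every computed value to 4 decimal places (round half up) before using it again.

One sweep:
  x_1 = (-3 - (-4)·-0.8000 - (-4)·1.7000) / (10) = 0.0600
  x_2 = (-4 - (2)·-0.7000 - (-2)·1.7000) / (5) = 0.1600
  x_3 = (-9 - (-2)·-0.7000 - (4)·-0.8000) / (-10) = 0.7200

(0.0600, 0.1600, 0.7200)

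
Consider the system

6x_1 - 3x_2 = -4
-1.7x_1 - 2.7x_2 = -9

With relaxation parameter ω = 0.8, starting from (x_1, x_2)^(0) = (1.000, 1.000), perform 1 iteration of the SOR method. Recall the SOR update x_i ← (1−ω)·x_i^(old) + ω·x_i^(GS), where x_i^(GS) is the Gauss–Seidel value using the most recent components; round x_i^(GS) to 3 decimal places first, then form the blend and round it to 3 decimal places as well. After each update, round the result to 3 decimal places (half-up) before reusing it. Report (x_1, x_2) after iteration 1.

Iteration 1:
  x_1: GS value = (-4 - (-3)·1.000) / (6) = -0.167;  x_1 ← (1−ω)·1.000 + ω·-0.167 = 0.066
  x_2: GS value = (-9 - (-1.7)·0.066) / (-2.7) = 3.292;  x_2 ← (1−ω)·1.000 + ω·3.292 = 2.834

(0.066, 2.834)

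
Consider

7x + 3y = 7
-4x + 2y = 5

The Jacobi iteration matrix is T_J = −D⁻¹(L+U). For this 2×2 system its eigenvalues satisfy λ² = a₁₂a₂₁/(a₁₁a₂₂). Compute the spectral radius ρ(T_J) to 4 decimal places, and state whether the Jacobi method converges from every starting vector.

0.9258

a₁₂a₂₁/(a₁₁a₂₂) = (3)·(-4) / ((7)·(2)) = -0.857143
ρ = √|-0.857143| = √0.857143 = 0.9258
ρ < 1, so Jacobi converges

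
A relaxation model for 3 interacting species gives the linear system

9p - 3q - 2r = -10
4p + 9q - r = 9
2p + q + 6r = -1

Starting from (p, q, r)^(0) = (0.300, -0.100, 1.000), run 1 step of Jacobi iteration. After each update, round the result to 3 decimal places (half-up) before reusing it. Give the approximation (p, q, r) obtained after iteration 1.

(-0.922, 0.978, -0.250)

Iteration 1:
  p = (-10 - (-3)·-0.100 - (-2)·1.000) / (9) = -0.922
  q = (9 - (4)·0.300 - (-1)·1.000) / (9) = 0.978
  r = (-1 - (2)·0.300 - (1)·-0.100) / (6) = -0.250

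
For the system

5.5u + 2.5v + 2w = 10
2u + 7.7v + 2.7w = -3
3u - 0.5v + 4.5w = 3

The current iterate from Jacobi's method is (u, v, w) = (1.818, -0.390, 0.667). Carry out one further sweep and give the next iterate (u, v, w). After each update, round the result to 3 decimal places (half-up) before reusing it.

One sweep:
  u = (10 - (2.5)·-0.390 - (2)·0.667) / (5.5) = 1.753
  v = (-3 - (2)·1.818 - (2.7)·0.667) / (7.7) = -1.096
  w = (3 - (3)·1.818 - (-0.5)·-0.390) / (4.5) = -0.589

(1.753, -1.096, -0.589)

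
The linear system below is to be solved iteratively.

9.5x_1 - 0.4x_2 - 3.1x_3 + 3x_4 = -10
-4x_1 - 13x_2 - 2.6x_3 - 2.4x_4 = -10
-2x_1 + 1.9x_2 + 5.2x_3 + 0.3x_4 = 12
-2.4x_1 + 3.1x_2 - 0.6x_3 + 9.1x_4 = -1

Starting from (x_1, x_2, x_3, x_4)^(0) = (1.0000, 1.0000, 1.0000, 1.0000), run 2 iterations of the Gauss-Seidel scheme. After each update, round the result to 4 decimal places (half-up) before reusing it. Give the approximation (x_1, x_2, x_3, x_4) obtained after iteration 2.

Iteration 1:
  x_1 = (-10 - (-0.4)·1.0000 - (-3.1)·1.0000 - (3)·1.0000) / (9.5) = -1.0000
  x_2 = (-10 - (-4)·-1.0000 - (-2.6)·1.0000 - (-2.4)·1.0000) / (-13) = 0.6923
  x_3 = (12 - (-2)·-1.0000 - (1.9)·0.6923 - (0.3)·1.0000) / (5.2) = 1.6124
  x_4 = (-1 - (-2.4)·-1.0000 - (3.1)·0.6923 - (-0.6)·1.6124) / (9.1) = -0.5032
Iteration 2:
  x_1 = (-10 - (-0.4)·0.6923 - (-3.1)·1.6124 - (3)·-0.5032) / (9.5) = -0.3384
  x_2 = (-10 - (-4)·-0.3384 - (-2.6)·1.6124 - (-2.4)·-0.5032) / (-13) = 0.6438
  x_3 = (12 - (-2)·-0.3384 - (1.9)·0.6438 - (0.3)·-0.5032) / (5.2) = 1.9713
  x_4 = (-1 - (-2.4)·-0.3384 - (3.1)·0.6438 - (-0.6)·1.9713) / (9.1) = -0.2885

(-0.3384, 0.6438, 1.9713, -0.2885)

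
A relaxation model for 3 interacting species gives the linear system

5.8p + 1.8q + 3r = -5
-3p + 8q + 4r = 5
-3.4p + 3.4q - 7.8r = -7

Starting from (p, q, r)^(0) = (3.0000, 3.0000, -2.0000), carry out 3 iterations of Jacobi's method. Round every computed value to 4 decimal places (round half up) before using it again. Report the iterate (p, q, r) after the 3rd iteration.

(-2.0837, -1.4058, 1.8004)

Iteration 1:
  p = (-5 - (1.8)·3.0000 - (3)·-2.0000) / (5.8) = -0.7586
  q = (5 - (-3)·3.0000 - (4)·-2.0000) / (8) = 2.7500
  r = (-7 - (-3.4)·3.0000 - (3.4)·3.0000) / (-7.8) = 0.8974
Iteration 2:
  p = (-5 - (1.8)·2.7500 - (3)·0.8974) / (5.8) = -2.1797
  q = (5 - (-3)·-0.7586 - (4)·0.8974) / (8) = -0.1082
  r = (-7 - (-3.4)·-0.7586 - (3.4)·2.7500) / (-7.8) = 2.4268
Iteration 3:
  p = (-5 - (1.8)·-0.1082 - (3)·2.4268) / (5.8) = -2.0837
  q = (5 - (-3)·-2.1797 - (4)·2.4268) / (8) = -1.4058
  r = (-7 - (-3.4)·-2.1797 - (3.4)·-0.1082) / (-7.8) = 1.8004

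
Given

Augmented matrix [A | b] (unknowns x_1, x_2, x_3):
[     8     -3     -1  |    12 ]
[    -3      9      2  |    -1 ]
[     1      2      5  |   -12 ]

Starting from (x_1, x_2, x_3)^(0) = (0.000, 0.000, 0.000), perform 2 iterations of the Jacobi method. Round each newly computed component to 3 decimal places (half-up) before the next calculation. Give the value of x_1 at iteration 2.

Iteration 1:
  x_1 = (12 - (-3)·0.000 - (-1)·0.000) / (8) = 1.500
  x_2 = (-1 - (-3)·0.000 - (2)·0.000) / (9) = -0.111
  x_3 = (-12 - (1)·0.000 - (2)·0.000) / (5) = -2.400
Iteration 2:
  x_1 = (12 - (-3)·-0.111 - (-1)·-2.400) / (8) = 1.158
  x_2 = (-1 - (-3)·1.500 - (2)·-2.400) / (9) = 0.922
  x_3 = (-12 - (1)·1.500 - (2)·-0.111) / (5) = -2.656

1.158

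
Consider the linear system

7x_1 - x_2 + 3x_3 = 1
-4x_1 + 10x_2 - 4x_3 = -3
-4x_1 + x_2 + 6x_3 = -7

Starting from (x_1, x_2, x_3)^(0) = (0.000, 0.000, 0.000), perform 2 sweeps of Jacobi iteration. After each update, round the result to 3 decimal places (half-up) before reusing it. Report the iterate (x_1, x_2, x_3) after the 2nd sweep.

Iteration 1:
  x_1 = (1 - (-1)·0.000 - (3)·0.000) / (7) = 0.143
  x_2 = (-3 - (-4)·0.000 - (-4)·0.000) / (10) = -0.300
  x_3 = (-7 - (-4)·0.000 - (1)·0.000) / (6) = -1.167
Iteration 2:
  x_1 = (1 - (-1)·-0.300 - (3)·-1.167) / (7) = 0.600
  x_2 = (-3 - (-4)·0.143 - (-4)·-1.167) / (10) = -0.710
  x_3 = (-7 - (-4)·0.143 - (1)·-0.300) / (6) = -1.021

(0.600, -0.710, -1.021)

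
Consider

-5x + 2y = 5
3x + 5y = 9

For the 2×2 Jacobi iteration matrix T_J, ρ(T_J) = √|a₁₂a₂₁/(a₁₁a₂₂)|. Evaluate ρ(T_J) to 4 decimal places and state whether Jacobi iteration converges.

a₁₂a₂₁/(a₁₁a₂₂) = (2)·(3) / ((-5)·(5)) = -0.240000
ρ = √|-0.240000| = √0.240000 = 0.4899
ρ < 1, so Jacobi converges

0.4899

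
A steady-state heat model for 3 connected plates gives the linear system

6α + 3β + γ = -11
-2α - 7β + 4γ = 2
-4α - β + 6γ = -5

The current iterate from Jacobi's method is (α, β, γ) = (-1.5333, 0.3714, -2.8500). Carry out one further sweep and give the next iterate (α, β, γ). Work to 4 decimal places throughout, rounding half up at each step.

(-1.5440, -1.4762, -1.7936)

One sweep:
  α = (-11 - (3)·0.3714 - (1)·-2.8500) / (6) = -1.5440
  β = (2 - (-2)·-1.5333 - (4)·-2.8500) / (-7) = -1.4762
  γ = (-5 - (-4)·-1.5333 - (-1)·0.3714) / (6) = -1.7936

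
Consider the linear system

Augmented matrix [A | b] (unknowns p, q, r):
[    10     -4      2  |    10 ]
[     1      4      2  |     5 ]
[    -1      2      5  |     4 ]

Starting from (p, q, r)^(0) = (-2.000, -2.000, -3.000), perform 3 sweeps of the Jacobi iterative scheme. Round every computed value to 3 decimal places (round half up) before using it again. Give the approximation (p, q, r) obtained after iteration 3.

Iteration 1:
  p = (10 - (-4)·-2.000 - (2)·-3.000) / (10) = 0.800
  q = (5 - (1)·-2.000 - (2)·-3.000) / (4) = 3.250
  r = (4 - (-1)·-2.000 - (2)·-2.000) / (5) = 1.200
Iteration 2:
  p = (10 - (-4)·3.250 - (2)·1.200) / (10) = 2.060
  q = (5 - (1)·0.800 - (2)·1.200) / (4) = 0.450
  r = (4 - (-1)·0.800 - (2)·3.250) / (5) = -0.340
Iteration 3:
  p = (10 - (-4)·0.450 - (2)·-0.340) / (10) = 1.248
  q = (5 - (1)·2.060 - (2)·-0.340) / (4) = 0.905
  r = (4 - (-1)·2.060 - (2)·0.450) / (5) = 1.032

(1.248, 0.905, 1.032)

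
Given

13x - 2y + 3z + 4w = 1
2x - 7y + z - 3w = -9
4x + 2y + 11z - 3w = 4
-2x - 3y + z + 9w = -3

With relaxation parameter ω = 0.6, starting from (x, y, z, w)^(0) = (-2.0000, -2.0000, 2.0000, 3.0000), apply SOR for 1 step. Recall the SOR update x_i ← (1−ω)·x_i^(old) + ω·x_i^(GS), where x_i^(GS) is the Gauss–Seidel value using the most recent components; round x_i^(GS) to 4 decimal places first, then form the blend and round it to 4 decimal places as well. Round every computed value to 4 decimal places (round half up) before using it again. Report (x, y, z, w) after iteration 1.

Iteration 1:
  x: GS value = (1 - (-2)·-2.0000 - (3)·2.0000 - (4)·3.0000) / (13) = -1.6154;  x ← (1−ω)·-2.0000 + ω·-1.6154 = -1.7692
  y: GS value = (-9 - (2)·-1.7692 - (1)·2.0000 - (-3)·3.0000) / (-7) = -0.2198;  y ← (1−ω)·-2.0000 + ω·-0.2198 = -0.9319
  z: GS value = (4 - (4)·-1.7692 - (2)·-0.9319 - (-3)·3.0000) / (11) = 1.9946;  z ← (1−ω)·2.0000 + ω·1.9946 = 1.9968
  w: GS value = (-3 - (-2)·-1.7692 - (-3)·-0.9319 - (1)·1.9968) / (9) = -1.2590;  w ← (1−ω)·3.0000 + ω·-1.2590 = 0.4446

(-1.7692, -0.9319, 1.9968, 0.4446)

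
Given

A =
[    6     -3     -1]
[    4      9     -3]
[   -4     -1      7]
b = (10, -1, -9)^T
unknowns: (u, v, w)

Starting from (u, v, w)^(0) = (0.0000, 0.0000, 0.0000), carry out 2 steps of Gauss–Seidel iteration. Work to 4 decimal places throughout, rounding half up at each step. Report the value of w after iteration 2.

Iteration 1:
  u = (10 - (-3)·0.0000 - (-1)·0.0000) / (6) = 1.6667
  v = (-1 - (4)·1.6667 - (-3)·0.0000) / (9) = -0.8519
  w = (-9 - (-4)·1.6667 - (-1)·-0.8519) / (7) = -0.4550
Iteration 2:
  u = (10 - (-3)·-0.8519 - (-1)·-0.4550) / (6) = 1.1649
  v = (-1 - (4)·1.1649 - (-3)·-0.4550) / (9) = -0.7805
  w = (-9 - (-4)·1.1649 - (-1)·-0.7805) / (7) = -0.7316

-0.7316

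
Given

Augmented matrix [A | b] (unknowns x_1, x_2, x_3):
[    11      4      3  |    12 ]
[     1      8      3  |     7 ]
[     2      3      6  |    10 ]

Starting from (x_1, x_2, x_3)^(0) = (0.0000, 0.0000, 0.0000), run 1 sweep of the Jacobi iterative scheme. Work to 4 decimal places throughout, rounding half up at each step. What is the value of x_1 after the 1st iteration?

1.0909

Iteration 1:
  x_1 = (12 - (4)·0.0000 - (3)·0.0000) / (11) = 1.0909
  x_2 = (7 - (1)·0.0000 - (3)·0.0000) / (8) = 0.8750
  x_3 = (10 - (2)·0.0000 - (3)·0.0000) / (6) = 1.6667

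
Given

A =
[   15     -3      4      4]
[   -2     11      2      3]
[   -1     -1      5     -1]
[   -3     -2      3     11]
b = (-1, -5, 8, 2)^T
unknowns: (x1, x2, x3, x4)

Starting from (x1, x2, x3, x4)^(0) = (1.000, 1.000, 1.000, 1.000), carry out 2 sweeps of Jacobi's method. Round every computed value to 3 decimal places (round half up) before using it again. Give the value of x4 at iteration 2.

Iteration 1:
  x1 = (-1 - (-3)·1.000 - (4)·1.000 - (4)·1.000) / (15) = -0.400
  x2 = (-5 - (-2)·1.000 - (2)·1.000 - (3)·1.000) / (11) = -0.727
  x3 = (8 - (-1)·1.000 - (-1)·1.000 - (-1)·1.000) / (5) = 2.200
  x4 = (2 - (-3)·1.000 - (-2)·1.000 - (3)·1.000) / (11) = 0.364
Iteration 2:
  x1 = (-1 - (-3)·-0.727 - (4)·2.200 - (4)·0.364) / (15) = -0.896
  x2 = (-5 - (-2)·-0.400 - (2)·2.200 - (3)·0.364) / (11) = -1.027
  x3 = (8 - (-1)·-0.400 - (-1)·-0.727 - (-1)·0.364) / (5) = 1.447
  x4 = (2 - (-3)·-0.400 - (-2)·-0.727 - (3)·2.200) / (11) = -0.659

-0.659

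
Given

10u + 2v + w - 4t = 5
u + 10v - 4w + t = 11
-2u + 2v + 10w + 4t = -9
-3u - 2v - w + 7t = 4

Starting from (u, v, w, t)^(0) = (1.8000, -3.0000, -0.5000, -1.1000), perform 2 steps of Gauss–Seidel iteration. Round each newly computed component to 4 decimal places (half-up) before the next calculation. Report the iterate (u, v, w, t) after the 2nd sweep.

(0.7915, 0.7114, -1.3127, 0.9264)

Iteration 1:
  u = (5 - (2)·-3.0000 - (1)·-0.5000 - (-4)·-1.1000) / (10) = 0.7100
  v = (11 - (1)·0.7100 - (-4)·-0.5000 - (1)·-1.1000) / (10) = 0.9390
  w = (-9 - (-2)·0.7100 - (2)·0.9390 - (4)·-1.1000) / (10) = -0.5058
  t = (4 - (-3)·0.7100 - (-2)·0.9390 - (-1)·-0.5058) / (7) = 1.0717
Iteration 2:
  u = (5 - (2)·0.9390 - (1)·-0.5058 - (-4)·1.0717) / (10) = 0.7915
  v = (11 - (1)·0.7915 - (-4)·-0.5058 - (1)·1.0717) / (10) = 0.7114
  w = (-9 - (-2)·0.7915 - (2)·0.7114 - (4)·1.0717) / (10) = -1.3127
  t = (4 - (-3)·0.7915 - (-2)·0.7114 - (-1)·-1.3127) / (7) = 0.9264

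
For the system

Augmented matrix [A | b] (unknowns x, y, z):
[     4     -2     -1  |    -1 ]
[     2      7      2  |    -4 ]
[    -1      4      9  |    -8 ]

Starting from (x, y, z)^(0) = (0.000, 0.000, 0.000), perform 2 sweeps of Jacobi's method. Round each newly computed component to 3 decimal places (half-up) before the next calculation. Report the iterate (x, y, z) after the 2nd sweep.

Iteration 1:
  x = (-1 - (-2)·0.000 - (-1)·0.000) / (4) = -0.250
  y = (-4 - (2)·0.000 - (2)·0.000) / (7) = -0.571
  z = (-8 - (-1)·0.000 - (4)·0.000) / (9) = -0.889
Iteration 2:
  x = (-1 - (-2)·-0.571 - (-1)·-0.889) / (4) = -0.758
  y = (-4 - (2)·-0.250 - (2)·-0.889) / (7) = -0.246
  z = (-8 - (-1)·-0.250 - (4)·-0.571) / (9) = -0.663

(-0.758, -0.246, -0.663)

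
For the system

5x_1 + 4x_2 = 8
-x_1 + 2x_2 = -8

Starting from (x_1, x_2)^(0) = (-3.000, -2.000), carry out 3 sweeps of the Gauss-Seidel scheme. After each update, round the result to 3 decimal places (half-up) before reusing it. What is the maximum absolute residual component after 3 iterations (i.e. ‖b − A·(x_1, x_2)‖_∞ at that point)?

0.256

Iteration 1:
  x_1 = (8 - (4)·-2.000) / (5) = 3.200
  x_2 = (-8 - (-1)·3.200) / (2) = -2.400
Iteration 2:
  x_1 = (8 - (4)·-2.400) / (5) = 3.520
  x_2 = (-8 - (-1)·3.520) / (2) = -2.240
Iteration 3:
  x_1 = (8 - (4)·-2.240) / (5) = 3.392
  x_2 = (-8 - (-1)·3.392) / (2) = -2.304
Residual b − A·x = (0.256, 0.000); ∞-norm = 0.256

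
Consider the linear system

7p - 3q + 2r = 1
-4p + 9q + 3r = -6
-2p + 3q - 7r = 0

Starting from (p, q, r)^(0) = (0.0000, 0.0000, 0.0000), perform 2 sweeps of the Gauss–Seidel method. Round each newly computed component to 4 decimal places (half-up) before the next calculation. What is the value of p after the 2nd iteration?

Iteration 1:
  p = (1 - (-3)·0.0000 - (2)·0.0000) / (7) = 0.1429
  q = (-6 - (-4)·0.1429 - (3)·0.0000) / (9) = -0.6032
  r = (0 - (-2)·0.1429 - (3)·-0.6032) / (-7) = -0.2993
Iteration 2:
  p = (1 - (-3)·-0.6032 - (2)·-0.2993) / (7) = -0.0301
  q = (-6 - (-4)·-0.0301 - (3)·-0.2993) / (9) = -0.5803
  r = (0 - (-2)·-0.0301 - (3)·-0.5803) / (-7) = -0.2401

-0.0301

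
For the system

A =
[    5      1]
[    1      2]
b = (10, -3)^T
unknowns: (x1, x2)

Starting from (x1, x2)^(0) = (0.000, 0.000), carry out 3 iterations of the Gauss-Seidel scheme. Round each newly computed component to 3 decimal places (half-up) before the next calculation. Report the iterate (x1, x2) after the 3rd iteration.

Iteration 1:
  x1 = (10 - (1)·0.000) / (5) = 2.000
  x2 = (-3 - (1)·2.000) / (2) = -2.500
Iteration 2:
  x1 = (10 - (1)·-2.500) / (5) = 2.500
  x2 = (-3 - (1)·2.500) / (2) = -2.750
Iteration 3:
  x1 = (10 - (1)·-2.750) / (5) = 2.550
  x2 = (-3 - (1)·2.550) / (2) = -2.775

(2.550, -2.775)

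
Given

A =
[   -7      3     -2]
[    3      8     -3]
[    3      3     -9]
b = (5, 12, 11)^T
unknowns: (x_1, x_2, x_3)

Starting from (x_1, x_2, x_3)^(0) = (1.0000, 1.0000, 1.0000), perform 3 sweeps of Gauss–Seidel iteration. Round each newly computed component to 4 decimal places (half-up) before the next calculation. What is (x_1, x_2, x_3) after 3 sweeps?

Iteration 1:
  x_1 = (5 - (3)·1.0000 - (-2)·1.0000) / (-7) = -0.5714
  x_2 = (12 - (3)·-0.5714 - (-3)·1.0000) / (8) = 2.0893
  x_3 = (11 - (3)·-0.5714 - (3)·2.0893) / (-9) = -0.7163
Iteration 2:
  x_1 = (5 - (3)·2.0893 - (-2)·-0.7163) / (-7) = 0.3858
  x_2 = (12 - (3)·0.3858 - (-3)·-0.7163) / (8) = 1.0867
  x_3 = (11 - (3)·0.3858 - (3)·1.0867) / (-9) = -0.7314
Iteration 3:
  x_1 = (5 - (3)·1.0867 - (-2)·-0.7314) / (-7) = -0.0396
  x_2 = (12 - (3)·-0.0396 - (-3)·-0.7314) / (8) = 1.2406
  x_3 = (11 - (3)·-0.0396 - (3)·1.2406) / (-9) = -0.8219

(-0.0396, 1.2406, -0.8219)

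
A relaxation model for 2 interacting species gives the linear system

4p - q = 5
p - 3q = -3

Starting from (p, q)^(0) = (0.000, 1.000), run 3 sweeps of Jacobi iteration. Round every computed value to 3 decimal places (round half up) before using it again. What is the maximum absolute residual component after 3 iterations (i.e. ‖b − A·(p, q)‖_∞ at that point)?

0.125

Iteration 1:
  p = (5 - (-1)·1.000) / (4) = 1.500
  q = (-3 - (1)·0.000) / (-3) = 1.000
Iteration 2:
  p = (5 - (-1)·1.000) / (4) = 1.500
  q = (-3 - (1)·1.500) / (-3) = 1.500
Iteration 3:
  p = (5 - (-1)·1.500) / (4) = 1.625
  q = (-3 - (1)·1.500) / (-3) = 1.500
Residual b − A·x = (0.000, -0.125); ∞-norm = 0.125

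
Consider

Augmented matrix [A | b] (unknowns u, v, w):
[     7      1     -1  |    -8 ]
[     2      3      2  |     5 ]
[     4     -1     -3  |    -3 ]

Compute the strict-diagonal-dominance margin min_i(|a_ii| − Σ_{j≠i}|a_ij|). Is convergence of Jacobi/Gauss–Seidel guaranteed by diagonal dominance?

row 1: |7| − (1+1) = 5
row 2: |3| − (2+2) = -1
row 3: |-3| − (4+1) = -2
minimum over rows = -2 → not strictly diagonally dominant

-2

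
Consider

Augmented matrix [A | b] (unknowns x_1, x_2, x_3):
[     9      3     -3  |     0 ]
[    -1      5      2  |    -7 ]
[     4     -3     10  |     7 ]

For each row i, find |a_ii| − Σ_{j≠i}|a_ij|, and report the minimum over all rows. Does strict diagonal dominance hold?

2

row 1: |9| − (3+3) = 3
row 2: |5| − (1+2) = 2
row 3: |10| − (4+3) = 3
minimum over rows = 2 → strictly diagonally dominant (convergence guaranteed)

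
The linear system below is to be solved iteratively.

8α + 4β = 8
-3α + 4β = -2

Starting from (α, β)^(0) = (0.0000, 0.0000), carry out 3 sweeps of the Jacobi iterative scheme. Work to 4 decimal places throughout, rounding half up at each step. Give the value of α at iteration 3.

Iteration 1:
  α = (8 - (4)·0.0000) / (8) = 1.0000
  β = (-2 - (-3)·0.0000) / (4) = -0.5000
Iteration 2:
  α = (8 - (4)·-0.5000) / (8) = 1.2500
  β = (-2 - (-3)·1.0000) / (4) = 0.2500
Iteration 3:
  α = (8 - (4)·0.2500) / (8) = 0.8750
  β = (-2 - (-3)·1.2500) / (4) = 0.4375

0.8750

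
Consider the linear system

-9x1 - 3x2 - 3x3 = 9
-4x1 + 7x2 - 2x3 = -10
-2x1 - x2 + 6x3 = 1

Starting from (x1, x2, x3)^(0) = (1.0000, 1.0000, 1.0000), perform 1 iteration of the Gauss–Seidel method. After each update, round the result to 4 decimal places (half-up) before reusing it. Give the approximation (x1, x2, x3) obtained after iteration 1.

(-1.6667, -2.0953, -0.7381)

Iteration 1:
  x1 = (9 - (-3)·1.0000 - (-3)·1.0000) / (-9) = -1.6667
  x2 = (-10 - (-4)·-1.6667 - (-2)·1.0000) / (7) = -2.0953
  x3 = (1 - (-2)·-1.6667 - (-1)·-2.0953) / (6) = -0.7381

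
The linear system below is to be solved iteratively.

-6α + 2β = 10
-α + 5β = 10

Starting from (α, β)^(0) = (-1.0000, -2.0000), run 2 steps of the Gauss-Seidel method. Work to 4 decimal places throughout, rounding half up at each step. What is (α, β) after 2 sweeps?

(-1.1556, 1.7689)

Iteration 1:
  α = (10 - (2)·-2.0000) / (-6) = -2.3333
  β = (10 - (-1)·-2.3333) / (5) = 1.5333
Iteration 2:
  α = (10 - (2)·1.5333) / (-6) = -1.1556
  β = (10 - (-1)·-1.1556) / (5) = 1.7689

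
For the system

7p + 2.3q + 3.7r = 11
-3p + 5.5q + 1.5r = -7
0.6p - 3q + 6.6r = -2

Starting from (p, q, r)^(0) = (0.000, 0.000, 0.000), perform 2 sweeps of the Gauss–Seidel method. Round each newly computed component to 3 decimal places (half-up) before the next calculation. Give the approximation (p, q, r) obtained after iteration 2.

Iteration 1:
  p = (11 - (2.3)·0.000 - (3.7)·0.000) / (7) = 1.571
  q = (-7 - (-3)·1.571 - (1.5)·0.000) / (5.5) = -0.416
  r = (-2 - (0.6)·1.571 - (-3)·-0.416) / (6.6) = -0.635
Iteration 2:
  p = (11 - (2.3)·-0.416 - (3.7)·-0.635) / (7) = 2.044
  q = (-7 - (-3)·2.044 - (1.5)·-0.635) / (5.5) = 0.015
  r = (-2 - (0.6)·2.044 - (-3)·0.015) / (6.6) = -0.482

(2.044, 0.015, -0.482)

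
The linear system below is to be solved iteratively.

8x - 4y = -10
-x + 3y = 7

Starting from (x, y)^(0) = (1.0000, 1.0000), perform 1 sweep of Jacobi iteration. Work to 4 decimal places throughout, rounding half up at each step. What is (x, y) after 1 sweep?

(-0.7500, 2.6667)

Iteration 1:
  x = (-10 - (-4)·1.0000) / (8) = -0.7500
  y = (7 - (-1)·1.0000) / (3) = 2.6667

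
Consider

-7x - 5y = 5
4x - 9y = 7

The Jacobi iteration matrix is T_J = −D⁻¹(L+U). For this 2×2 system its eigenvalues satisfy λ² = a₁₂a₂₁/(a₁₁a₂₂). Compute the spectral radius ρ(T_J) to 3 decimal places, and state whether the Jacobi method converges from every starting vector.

a₁₂a₂₁/(a₁₁a₂₂) = (-5)·(4) / ((-7)·(-9)) = -0.317460
ρ = √|-0.317460| = √0.317460 = 0.563
ρ < 1, so Jacobi converges

0.563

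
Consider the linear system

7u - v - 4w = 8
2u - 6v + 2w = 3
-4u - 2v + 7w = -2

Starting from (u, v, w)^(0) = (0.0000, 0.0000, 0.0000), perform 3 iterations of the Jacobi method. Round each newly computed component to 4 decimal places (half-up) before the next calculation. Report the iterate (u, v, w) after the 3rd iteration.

(1.2405, -0.1224, 0.1720)

Iteration 1:
  u = (8 - (-1)·0.0000 - (-4)·0.0000) / (7) = 1.1429
  v = (3 - (2)·0.0000 - (2)·0.0000) / (-6) = -0.5000
  w = (-2 - (-4)·0.0000 - (-2)·0.0000) / (7) = -0.2857
Iteration 2:
  u = (8 - (-1)·-0.5000 - (-4)·-0.2857) / (7) = 0.9082
  v = (3 - (2)·1.1429 - (2)·-0.2857) / (-6) = -0.2143
  w = (-2 - (-4)·1.1429 - (-2)·-0.5000) / (7) = 0.2245
Iteration 3:
  u = (8 - (-1)·-0.2143 - (-4)·0.2245) / (7) = 1.2405
  v = (3 - (2)·0.9082 - (2)·0.2245) / (-6) = -0.1224
  w = (-2 - (-4)·0.9082 - (-2)·-0.2143) / (7) = 0.1720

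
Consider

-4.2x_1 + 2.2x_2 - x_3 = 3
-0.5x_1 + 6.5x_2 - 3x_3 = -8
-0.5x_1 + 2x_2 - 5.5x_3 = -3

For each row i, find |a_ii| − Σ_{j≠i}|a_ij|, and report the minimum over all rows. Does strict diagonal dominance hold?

row 1: |-4.2| − (2.2+1) = 1
row 2: |6.5| − (0.5+3) = 3
row 3: |-5.5| − (0.5+2) = 3
minimum over rows = 1 → strictly diagonally dominant (convergence guaranteed)

1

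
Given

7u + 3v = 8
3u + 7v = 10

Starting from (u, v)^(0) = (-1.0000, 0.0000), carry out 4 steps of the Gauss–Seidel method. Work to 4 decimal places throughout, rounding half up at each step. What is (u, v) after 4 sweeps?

Iteration 1:
  u = (8 - (3)·0.0000) / (7) = 1.1429
  v = (10 - (3)·1.1429) / (7) = 0.9388
Iteration 2:
  u = (8 - (3)·0.9388) / (7) = 0.7405
  v = (10 - (3)·0.7405) / (7) = 1.1112
Iteration 3:
  u = (8 - (3)·1.1112) / (7) = 0.6666
  v = (10 - (3)·0.6666) / (7) = 1.1429
Iteration 4:
  u = (8 - (3)·1.1429) / (7) = 0.6530
  v = (10 - (3)·0.6530) / (7) = 1.1487

(0.6530, 1.1487)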